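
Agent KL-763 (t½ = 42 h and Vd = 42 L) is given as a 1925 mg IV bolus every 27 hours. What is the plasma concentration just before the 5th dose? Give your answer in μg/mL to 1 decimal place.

f = (1/2)^(τ/t½) = (1/2)^(27/42) ≈ 0.6404.
C₀ = D/Vd = 1925/42 ≈ 45.833 μg/mL.
Before the 5th dose, 4 doses have been given. Superposition: Cmin = C₀·(f + f² + … + f^4).
≈ 45.833 × (0.6404 + 0.4101 + 0.2626 + 0.1682) ≈ 45.833 × 1.4813 ≈ 67.892 μg/mL.

67.9 μg/mL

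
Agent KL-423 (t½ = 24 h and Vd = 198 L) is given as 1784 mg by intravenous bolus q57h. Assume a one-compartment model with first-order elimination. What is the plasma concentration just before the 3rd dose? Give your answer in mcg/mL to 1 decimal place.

2.1 mcg/mL

f = (1/2)^(τ/t½) = (1/2)^(57/24) ≈ 0.1928.
C₀ = D/Vd = 1784/198 ≈ 9.010 mcg/mL.
Before the 3rd dose, 2 doses have been given. Superposition: Cmin = C₀·(f + f²).
≈ 9.010 × (0.1928 + 0.0372) ≈ 9.010 × 0.2300 ≈ 2.072 mcg/mL.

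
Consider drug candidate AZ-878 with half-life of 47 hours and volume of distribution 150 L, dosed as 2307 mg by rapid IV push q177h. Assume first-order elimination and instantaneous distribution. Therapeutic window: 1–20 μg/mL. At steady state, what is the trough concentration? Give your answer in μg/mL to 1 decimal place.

Over one 177-h interval, 177/47 ≈ 3.766 half-lives elapse, leaving f ≈ 0.0735 of each dose.
Accumulation ratio R = 1/(1 − f) ≈ 1/0.9265 ≈ 1.0793.
Each bolus raises the concentration by D/Vd = 2307/150 ≈ 15.380 μg/mL.
Steady-state peak Cmax,ss = C₀·R ≈ 15.380 × 1.0793 ≈ 16.600 μg/mL.
Steady-state trough Cmin,ss = Cmax,ss·f ≈ 16.600 × 0.0735 ≈ 1.220 μg/mL.
Trough 1.2 μg/mL vs MEC 1 μg/mL: adequate.

1.2 μg/mL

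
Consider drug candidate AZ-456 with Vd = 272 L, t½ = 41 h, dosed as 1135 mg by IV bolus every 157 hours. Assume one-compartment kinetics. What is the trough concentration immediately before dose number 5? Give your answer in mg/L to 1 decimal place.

f = (1/2)^(τ/t½) = (1/2)^(157/41) ≈ 0.0704.
C₀ = D/Vd = 1135/272 ≈ 4.173 mg/L.
Before the 5th dose, 4 doses have been given. Superposition: Cmin = C₀·(f + f² + … + f^4).
≈ 4.173 × (0.0704 + 0.0050 + 0.0003 + 0.0000) ≈ 4.173 × 0.0757 ≈ 0.316 mg/L.

0.3 mg/L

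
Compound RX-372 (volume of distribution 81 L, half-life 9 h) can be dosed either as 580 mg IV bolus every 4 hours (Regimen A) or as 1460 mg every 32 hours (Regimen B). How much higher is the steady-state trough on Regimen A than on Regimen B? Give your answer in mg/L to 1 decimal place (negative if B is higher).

Regimen A: f = (1/2)^(4/9) ≈ 0.7349; Cmin,ss = (580/81)·f/(1−f) ≈ 19.850 mg/L.
Regimen B: f = (1/2)^(32/9) ≈ 0.0850; Cmin,ss = (1460/81)·f/(1−f) ≈ 1.674 mg/L.
Difference ≈ 19.850 − 1.674 ≈ 18.176 mg/L.

18.2 mg/L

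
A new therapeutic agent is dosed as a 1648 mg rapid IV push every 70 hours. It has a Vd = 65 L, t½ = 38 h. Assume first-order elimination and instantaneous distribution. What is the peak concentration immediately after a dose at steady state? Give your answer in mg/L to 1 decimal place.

35.2 mg/L

k = ln2/t½ = ln2/38 ≈ 0.018241 h⁻¹; fraction remaining f = e^(−kτ) = e^(−0.018241×70) ≈ 0.2789.
Accumulation ratio R = 1/(1 − f) ≈ 1/0.7211 ≈ 1.3868.
Each bolus raises the concentration by D/Vd = 1648/65 ≈ 25.354 mg/L.
Steady-state peak Cmax,ss = C₀·R ≈ 25.354 × 1.3868 ≈ 35.161 mg/L.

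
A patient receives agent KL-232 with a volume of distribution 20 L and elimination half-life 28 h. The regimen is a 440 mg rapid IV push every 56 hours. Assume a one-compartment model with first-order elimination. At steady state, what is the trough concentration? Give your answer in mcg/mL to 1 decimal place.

τ = 56 h = 2 half-lives, so f = (1/2)^2 = 0.25.
At steady state, R = 1/(1 − 0.25) = 4/3.
Single-dose peak C₀ = D/Vd = 440/20 = 22 mcg/mL.
Steady-state peak Cmax,ss = C₀·R = 22 × 4/3 ≈ 29.333 mcg/mL.
Steady-state trough Cmin,ss = Cmax,ss·f ≈ 29.333 × 0.25 ≈ 7.333 mcg/mL.

7.3 mcg/mL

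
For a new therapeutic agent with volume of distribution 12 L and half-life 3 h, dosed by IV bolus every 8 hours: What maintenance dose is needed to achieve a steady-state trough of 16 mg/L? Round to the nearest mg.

1027 mg

τ/t½ = 8/3 ≈ 2.6667, so f = (1/2)^(8/3) ≈ 0.157490.
Cmin,ss = (D/Vd)·f/(1−f), so D = Cmin,ss·Vd·(1−f)/f.
D = 16 × 12 × (1−f)/f ≈ 16 × 12 × 5.34961 ≈ 1027.13 mg.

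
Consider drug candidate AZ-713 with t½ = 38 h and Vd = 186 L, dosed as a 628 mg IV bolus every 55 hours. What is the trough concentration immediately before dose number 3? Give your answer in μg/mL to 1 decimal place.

1.7 μg/mL

f = (1/2)^(τ/t½) = (1/2)^(55/38) ≈ 0.3667.
C₀ = D/Vd = 628/186 ≈ 3.376 μg/mL.
Before the 3rd dose, 2 doses have been given. Superposition: Cmin = C₀·(f + f²).
≈ 3.376 × (0.3667 + 0.1345) ≈ 3.376 × 0.5012 ≈ 1.692 μg/mL.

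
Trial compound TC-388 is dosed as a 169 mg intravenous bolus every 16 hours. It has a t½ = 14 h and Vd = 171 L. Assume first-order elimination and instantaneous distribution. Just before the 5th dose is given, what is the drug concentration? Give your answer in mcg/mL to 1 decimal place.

f = (1/2)^(τ/t½) = (1/2)^(16/14) ≈ 0.4529.
C₀ = D/Vd = 169/171 ≈ 0.988 mcg/mL.
Before the 5th dose, 4 doses have been given. Superposition: Cmin = C₀·(f + f² + … + f^4).
≈ 0.988 × (0.4529 + 0.2051 + 0.0929 + 0.0421) ≈ 0.988 × 0.7930 ≈ 0.783 mcg/mL.

0.8 mcg/mL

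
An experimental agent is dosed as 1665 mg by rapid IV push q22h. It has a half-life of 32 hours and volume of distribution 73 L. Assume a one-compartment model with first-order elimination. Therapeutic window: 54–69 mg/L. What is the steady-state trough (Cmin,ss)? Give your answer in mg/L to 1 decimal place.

37.4 mg/L

τ/t½ = 22/32 ≈ 0.6875, so fraction remaining f = (1/2)^(22/32) ≈ 0.6209.
At steady state, accumulation factor R = 1/(1 − e^(−kτ)) ≈ 2.6378.
Each bolus raises the concentration by D/Vd = 1665/73 ≈ 22.808 mg/L.
Steady-state peak Cmax,ss = C₀·R ≈ 22.808 × 2.6378 ≈ 60.163 mg/L.
Steady-state trough Cmin,ss = Cmax,ss·f ≈ 60.163 × 0.6209 ≈ 37.355 mg/L.
Trough 37.4 mg/L vs MEC 54 mg/L: subtherapeutic.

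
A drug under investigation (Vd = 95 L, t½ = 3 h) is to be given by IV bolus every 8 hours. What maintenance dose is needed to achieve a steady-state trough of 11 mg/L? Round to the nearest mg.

τ/t½ = 8/3 ≈ 2.6667, so f = (1/2)^(8/3) ≈ 0.157490.
Cmin,ss = (D/Vd)·f/(1−f), so D = Cmin,ss·Vd·(1−f)/f.
D = 11 × 95 × (1−f)/f ≈ 11 × 95 × 5.34961 ≈ 5590.34 mg.

5590 mg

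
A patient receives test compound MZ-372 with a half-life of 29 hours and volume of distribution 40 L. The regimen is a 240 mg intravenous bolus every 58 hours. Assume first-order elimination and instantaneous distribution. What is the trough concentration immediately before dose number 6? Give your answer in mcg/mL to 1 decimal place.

f = (1/2)^(τ/t½) = (1/2)^(58/29) ≈ 0.2500.
C₀ = D/Vd = 240/40 ≈ 6.000 mcg/mL.
Before the 6th dose, 5 doses have been given. Superposition: Cmin = C₀·(f + f² + … + f^5).
≈ 6.000 × (0.2500 + 0.0625 + 0.0156 + 0.0039 + 0.0010) ≈ 6.000 × 0.3330 ≈ 1.998 mcg/mL.

2.0 mcg/mL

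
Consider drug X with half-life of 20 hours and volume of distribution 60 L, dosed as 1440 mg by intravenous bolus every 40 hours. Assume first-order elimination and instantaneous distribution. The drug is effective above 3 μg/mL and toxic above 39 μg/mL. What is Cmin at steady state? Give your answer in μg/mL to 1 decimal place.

8.0 μg/mL

The dosing interval is 2 half-lives, so f = 2^(−2) = 0.25.
Accumulation ratio R = 1/(1 − f) = 1/0.75 = 4/3.
Single-dose peak C₀ = D/Vd = 1440/60 = 24 μg/mL.
Steady-state peak Cmax,ss = C₀·R = 24 × 4/3 ≈ 32.000 μg/mL.
Steady-state trough Cmin,ss = Cmax,ss·f ≈ 32.000 × 0.25 ≈ 8.000 μg/mL.
Trough 8.0 μg/mL vs MEC 3 μg/mL: adequate.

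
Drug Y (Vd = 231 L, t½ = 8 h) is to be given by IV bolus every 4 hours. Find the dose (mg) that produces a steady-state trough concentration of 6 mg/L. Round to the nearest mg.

τ/t½ = 4/8 ≈ 0.5, so f = (1/2)^(4/8) ≈ 0.707107.
Cmin,ss = (D/Vd)·f/(1−f), so D = Cmin,ss·Vd·(1−f)/f.
D = 6 × 231 × (1−f)/f ≈ 6 × 231 × 0.41421 ≈ 574.10 mg.

574 mg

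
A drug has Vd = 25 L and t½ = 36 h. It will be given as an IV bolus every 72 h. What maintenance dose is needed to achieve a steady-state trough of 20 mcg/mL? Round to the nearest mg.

τ/t½ = 72/36 ≈ 2, so f = (1/2)^(72/36) ≈ 0.250000.
Cmin,ss = (D/Vd)·f/(1−f), so D = Cmin,ss·Vd·(1−f)/f.
D = 20 × 25 × (1−f)/f ≈ 20 × 25 × 3.00000 ≈ 1500.00 mg.

1500 mg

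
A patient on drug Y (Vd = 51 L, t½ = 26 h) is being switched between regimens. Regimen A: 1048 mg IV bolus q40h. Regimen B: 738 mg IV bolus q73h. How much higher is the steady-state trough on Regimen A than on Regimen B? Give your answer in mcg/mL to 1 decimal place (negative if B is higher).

Regimen A: f = (1/2)^(40/26) ≈ 0.3443; Cmin,ss = (1048/51)·f/(1−f) ≈ 10.790 mcg/mL.
Regimen B: f = (1/2)^(73/26) ≈ 0.1428; Cmin,ss = (738/51)·f/(1−f) ≈ 2.411 mcg/mL.
Difference ≈ 10.790 − 2.411 ≈ 8.379 mcg/mL.

8.4 mcg/mL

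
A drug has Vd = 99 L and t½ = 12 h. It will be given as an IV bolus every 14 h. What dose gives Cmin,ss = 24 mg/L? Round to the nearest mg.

τ/t½ = 14/12 ≈ 1.1667, so f = (1/2)^(14/12) ≈ 0.445449.
Cmin,ss = (D/Vd)·f/(1−f), so D = Cmin,ss·Vd·(1−f)/f.
D = 24 × 99 × (1−f)/f ≈ 24 × 99 × 1.24493 ≈ 2957.95 mg.

2958 mg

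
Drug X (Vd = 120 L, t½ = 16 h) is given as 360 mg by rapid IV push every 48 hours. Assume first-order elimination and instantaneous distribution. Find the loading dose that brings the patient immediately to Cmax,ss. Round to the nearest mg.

f = (1/2)^(48/16) ≈ 0.125000; accumulation ratio R = 1/(1−f) ≈ 1.14286.
Loading dose to hit Cmax,ss on first dose: D_load = D_maint·R ≈ 360 × 1.14286 ≈ 411.43 mg.

411 mg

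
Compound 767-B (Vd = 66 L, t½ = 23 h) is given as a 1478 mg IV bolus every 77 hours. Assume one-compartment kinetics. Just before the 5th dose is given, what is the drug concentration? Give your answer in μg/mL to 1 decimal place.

f = (1/2)^(τ/t½) = (1/2)^(77/23) ≈ 0.0982.
C₀ = D/Vd = 1478/66 ≈ 22.394 μg/mL.
Before the 5th dose, 4 doses have been given. Superposition: Cmin = C₀·(f + f² + … + f^4).
≈ 22.394 × (0.0982 + 0.0096 + 0.0009 + 0.0001) ≈ 22.394 × 0.1088 ≈ 2.436 μg/mL.

2.4 μg/mL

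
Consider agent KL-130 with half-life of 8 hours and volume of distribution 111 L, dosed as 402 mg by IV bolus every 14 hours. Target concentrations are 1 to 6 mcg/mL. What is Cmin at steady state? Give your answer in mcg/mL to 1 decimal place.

k = ln2/t½ = ln2/8 ≈ 0.086643 h⁻¹; fraction remaining f = e^(−kτ) = e^(−0.086643×14) ≈ 0.2973.
Each bolus raises the concentration by D/Vd = 402/111 ≈ 3.622 mcg/mL.
Steady-state trough Cmin,ss = C₀·f/(1−f) ≈ 3.622 × 0.2973/0.7027 ≈ 1.532 mcg/mL.
Trough 1.5 mcg/mL vs MEC 1 mcg/mL: adequate.

1.5 mcg/mL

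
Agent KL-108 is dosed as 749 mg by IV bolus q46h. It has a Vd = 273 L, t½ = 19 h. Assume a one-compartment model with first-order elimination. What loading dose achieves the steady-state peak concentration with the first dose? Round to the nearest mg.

f = (1/2)^(46/19) ≈ 0.186720; accumulation ratio R = 1/(1−f) ≈ 1.22959.
Loading dose to hit Cmax,ss on first dose: D_load = D_maint·R ≈ 749 × 1.22959 ≈ 920.96 mg.

921 mg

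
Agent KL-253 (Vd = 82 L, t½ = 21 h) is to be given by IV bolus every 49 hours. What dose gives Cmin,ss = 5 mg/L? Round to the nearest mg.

τ/t½ = 49/21 ≈ 2.3333, so f = (1/2)^(49/21) ≈ 0.198425.
Cmin,ss = (D/Vd)·f/(1−f), so D = Cmin,ss·Vd·(1−f)/f.
D = 5 × 82 × (1−f)/f ≈ 5 × 82 × 4.03969 ≈ 1656.27 mg.

1656 mg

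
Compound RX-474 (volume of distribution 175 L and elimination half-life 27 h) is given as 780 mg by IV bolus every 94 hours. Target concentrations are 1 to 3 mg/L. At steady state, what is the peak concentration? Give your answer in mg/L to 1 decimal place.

4.9 mg/L

k = ln2/t½ = ln2/27 ≈ 0.025672 h⁻¹; fraction remaining f = e^(−kτ) = e^(−0.025672×94) ≈ 0.0895.
At steady state, accumulation factor R = 1/(1 − e^(−kτ)) ≈ 1.0983.
Single-dose peak C₀ = D/Vd = 780/175 ≈ 4.457 mg/L.
Steady-state peak Cmax,ss = C₀·R ≈ 4.457 × 1.0983 ≈ 4.895 mg/L.
Peak 4.9 mg/L vs MTC 3 mg/L: exceeds toxic threshold.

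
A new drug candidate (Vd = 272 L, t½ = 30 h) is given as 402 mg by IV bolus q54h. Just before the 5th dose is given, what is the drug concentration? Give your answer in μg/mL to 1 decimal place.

f = (1/2)^(τ/t½) = (1/2)^(54/30) ≈ 0.2872.
C₀ = D/Vd = 402/272 ≈ 1.478 μg/mL.
Before the 5th dose, 4 doses have been given. Superposition: Cmin = C₀·(f + f² + … + f^4).
≈ 1.478 × (0.2872 + 0.0825 + 0.0237 + 0.0068) ≈ 1.478 × 0.4002 ≈ 0.591 μg/mL.

0.6 μg/mL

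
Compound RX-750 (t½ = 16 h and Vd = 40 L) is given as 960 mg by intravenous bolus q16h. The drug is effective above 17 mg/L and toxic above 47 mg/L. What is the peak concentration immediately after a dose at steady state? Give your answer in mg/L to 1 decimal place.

The dosing interval is 1 half-life, so f = 2^(−1) = 0.5.
At steady state, R = 1/(1 − 0.5) = 2/1.
Single-dose peak C₀ = D/Vd = 960/40 = 24 mg/L.
Steady-state peak Cmax,ss = C₀·R = 24 × 2/1 ≈ 48.000 mg/L.
Peak 48.0 mg/L vs MTC 47 mg/L: exceeds toxic threshold.

48.0 mg/L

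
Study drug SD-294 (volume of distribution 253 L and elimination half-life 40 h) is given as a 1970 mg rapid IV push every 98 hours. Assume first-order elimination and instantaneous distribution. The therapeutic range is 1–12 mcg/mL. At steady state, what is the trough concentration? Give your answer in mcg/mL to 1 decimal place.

1.7 mcg/mL

τ/t½ = 98/40 ≈ 2.45, so fraction remaining f = (1/2)^(98/40) ≈ 0.1830.
Accumulation ratio R = 1/(1 − f) ≈ 1/0.8170 ≈ 1.2240.
Each bolus raises the concentration by D/Vd = 1970/253 ≈ 7.787 mcg/mL.
Cmax,ss = C₀/(1 − f) ≈ 7.787/0.8170 ≈ 9.531 mcg/mL.
One interval later, Cmin,ss = Cmax,ss·e^(−kτ) ≈ 9.531 × 0.1830 ≈ 1.744 mcg/mL.
Trough 1.7 mcg/mL vs MEC 1 mcg/mL: adequate.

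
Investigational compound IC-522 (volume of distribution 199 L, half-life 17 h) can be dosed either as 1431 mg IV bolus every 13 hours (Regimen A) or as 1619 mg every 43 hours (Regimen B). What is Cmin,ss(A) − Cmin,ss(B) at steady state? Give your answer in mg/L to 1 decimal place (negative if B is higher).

Regimen A: f = (1/2)^(13/17) ≈ 0.5886; Cmin,ss = (1431/199)·f/(1−f) ≈ 10.288 mg/L.
Regimen B: f = (1/2)^(43/17) ≈ 0.1732; Cmin,ss = (1619/199)·f/(1−f) ≈ 1.704 mg/L.
Difference ≈ 10.288 − 1.704 ≈ 8.584 mg/L.

8.6 mg/L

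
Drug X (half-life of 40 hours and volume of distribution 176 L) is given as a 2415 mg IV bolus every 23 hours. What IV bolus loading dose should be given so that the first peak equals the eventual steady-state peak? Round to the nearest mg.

7347 mg

f = (1/2)^(23/40) ≈ 0.671286; accumulation ratio R = 1/(1−f) ≈ 3.04216.
Loading dose to hit Cmax,ss on first dose: D_load = D_maint·R ≈ 2415 × 3.04216 ≈ 7346.82 mg.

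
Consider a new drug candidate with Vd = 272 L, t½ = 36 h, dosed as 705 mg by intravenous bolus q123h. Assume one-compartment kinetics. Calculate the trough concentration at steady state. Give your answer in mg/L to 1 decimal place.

k = ln2/t½ = ln2/36 ≈ 0.019254 h⁻¹; fraction remaining f = e^(−kτ) = e^(−0.019254×123) ≈ 0.0936.
At steady state, accumulation factor R = 1/(1 − e^(−kτ)) ≈ 1.1033.
Each bolus raises the concentration by D/Vd = 705/272 ≈ 2.592 mg/L.
Steady-state peak Cmax,ss = C₀·R ≈ 2.592 × 1.1033 ≈ 2.860 mg/L.
One interval later, Cmin,ss = Cmax,ss·e^(−kτ) ≈ 2.860 × 0.0936 ≈ 0.268 mg/L.

0.3 mg/L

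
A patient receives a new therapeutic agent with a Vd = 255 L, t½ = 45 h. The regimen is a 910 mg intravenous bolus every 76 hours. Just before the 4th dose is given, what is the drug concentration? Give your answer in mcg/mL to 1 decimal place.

1.6 mcg/mL

f = (1/2)^(τ/t½) = (1/2)^(76/45) ≈ 0.3102.
C₀ = D/Vd = 910/255 ≈ 3.569 mcg/mL.
Before the 4th dose, 3 doses have been given. Superposition: Cmin = C₀·(f + f² + … + f^3).
≈ 3.569 × (0.3102 + 0.0962 + 0.0298) ≈ 3.569 × 0.4362 ≈ 1.557 mcg/mL.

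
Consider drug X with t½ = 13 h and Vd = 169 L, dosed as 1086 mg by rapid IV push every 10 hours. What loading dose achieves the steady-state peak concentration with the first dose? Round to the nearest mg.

2628 mg

f = (1/2)^(10/13) ≈ 0.586730; accumulation ratio R = 1/(1−f) ≈ 2.41973.
Loading dose to hit Cmax,ss on first dose: D_load = D_maint·R ≈ 1086 × 2.41973 ≈ 2627.83 mg.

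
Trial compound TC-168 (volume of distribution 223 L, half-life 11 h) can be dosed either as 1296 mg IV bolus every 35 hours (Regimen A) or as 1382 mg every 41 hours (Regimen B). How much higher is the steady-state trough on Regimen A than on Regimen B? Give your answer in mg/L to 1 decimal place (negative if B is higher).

0.2 mg/L

Regimen A: f = (1/2)^(35/11) ≈ 0.1102; Cmin,ss = (1296/223)·f/(1−f) ≈ 0.720 mg/L.
Regimen B: f = (1/2)^(41/11) ≈ 0.0755; Cmin,ss = (1382/223)·f/(1−f) ≈ 0.506 mg/L.
Difference ≈ 0.720 − 0.506 ≈ 0.214 mg/L.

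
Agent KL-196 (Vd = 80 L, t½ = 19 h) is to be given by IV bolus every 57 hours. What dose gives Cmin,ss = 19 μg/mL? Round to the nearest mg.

10640 mg

τ/t½ = 57/19 ≈ 3, so f = (1/2)^(57/19) ≈ 0.125000.
Cmin,ss = (D/Vd)·f/(1−f), so D = Cmin,ss·Vd·(1−f)/f.
D = 19 × 80 × (1−f)/f ≈ 19 × 80 × 7.00000 ≈ 10640.00 mg.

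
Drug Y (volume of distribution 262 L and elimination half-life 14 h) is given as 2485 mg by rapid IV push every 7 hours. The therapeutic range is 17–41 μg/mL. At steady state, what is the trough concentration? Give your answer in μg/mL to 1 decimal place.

τ/t½ = 7/14 ≈ 0.5, so fraction remaining f = (1/2)^(7/14) ≈ 0.7071.
At steady state, accumulation factor R = 1/(1 − e^(−kτ)) ≈ 3.4141.
Each bolus raises the concentration by D/Vd = 2485/262 ≈ 9.485 μg/mL.
Steady-state peak Cmax,ss = C₀·R ≈ 9.485 × 3.4141 ≈ 32.383 μg/mL.
One interval later, Cmin,ss = Cmax,ss·e^(−kτ) ≈ 32.383 × 0.7071 ≈ 22.898 μg/mL.
Trough 22.9 μg/mL vs MEC 17 μg/mL: adequate.

22.9 μg/mL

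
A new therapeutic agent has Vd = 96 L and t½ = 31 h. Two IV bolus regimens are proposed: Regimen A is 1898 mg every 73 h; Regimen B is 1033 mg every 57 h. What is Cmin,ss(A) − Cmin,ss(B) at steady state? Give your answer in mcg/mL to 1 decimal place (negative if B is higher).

0.6 mcg/mL

Regimen A: f = (1/2)^(73/31) ≈ 0.1955; Cmin,ss = (1898/96)·f/(1−f) ≈ 4.804 mcg/mL.
Regimen B: f = (1/2)^(57/31) ≈ 0.2796; Cmin,ss = (1033/96)·f/(1−f) ≈ 4.176 mcg/mL.
Difference ≈ 4.804 − 4.176 ≈ 0.628 mcg/mL.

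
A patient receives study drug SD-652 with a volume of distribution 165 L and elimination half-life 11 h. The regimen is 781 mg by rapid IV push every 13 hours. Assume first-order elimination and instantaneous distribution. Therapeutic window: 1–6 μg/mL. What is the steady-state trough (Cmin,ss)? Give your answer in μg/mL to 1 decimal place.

Over one 13-h interval, 13/11 ≈ 1.1818 half-lives elapse, leaving f ≈ 0.4408 of each dose.
At steady state, accumulation factor R = 1/(1 − e^(−kτ)) ≈ 1.7883.
Each bolus raises the concentration by D/Vd = 781/165 ≈ 4.733 μg/mL.
Cmax,ss = C₀/(1 − f) ≈ 4.733/0.5592 ≈ 8.464 μg/mL.
Steady-state trough Cmin,ss = Cmax,ss·f ≈ 8.464 × 0.4408 ≈ 3.731 μg/mL.
Trough 3.7 μg/mL vs MEC 1 μg/mL: adequate.

3.7 μg/mL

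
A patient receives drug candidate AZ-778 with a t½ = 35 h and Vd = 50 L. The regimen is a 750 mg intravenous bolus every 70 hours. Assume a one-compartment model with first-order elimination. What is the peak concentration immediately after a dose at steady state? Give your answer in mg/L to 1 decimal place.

20.0 mg/L

τ = 70 h = 2 half-lives, so f = (1/2)^2 = 0.25.
Accumulation ratio R = 1/(1 − f) = 1/0.75 = 4/3.
Single-dose peak C₀ = D/Vd = 750/50 = 15 mg/L.
Steady-state peak Cmax,ss = C₀·R = 15 × 4/3 ≈ 20.000 mg/L.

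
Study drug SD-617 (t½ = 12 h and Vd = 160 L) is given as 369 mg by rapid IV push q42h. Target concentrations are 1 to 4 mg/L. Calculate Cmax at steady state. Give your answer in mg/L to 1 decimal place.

2.5 mg/L

k = ln2/t½ = ln2/12 ≈ 0.057762 h⁻¹; fraction remaining f = e^(−kτ) = e^(−0.057762×42) ≈ 0.0884.
Accumulation ratio R = 1/(1 − f) ≈ 1/0.9116 ≈ 1.0970.
Single-dose peak C₀ = D/Vd = 369/160 ≈ 2.306 mg/L.
Cmax,ss = C₀/(1 − f) ≈ 2.306/0.9116 ≈ 2.530 mg/L.
Peak 2.5 mg/L vs MTC 4 mg/L: below toxic threshold.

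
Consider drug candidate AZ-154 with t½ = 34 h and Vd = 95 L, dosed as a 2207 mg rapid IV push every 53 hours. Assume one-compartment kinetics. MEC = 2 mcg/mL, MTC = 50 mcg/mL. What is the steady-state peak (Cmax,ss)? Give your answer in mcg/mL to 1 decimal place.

Over one 53-h interval, 53/34 ≈ 1.5588 half-lives elapse, leaving f ≈ 0.3394 of each dose.
Accumulation ratio R = 1/(1 − f) ≈ 1/0.6606 ≈ 1.5138.
Each bolus raises the concentration by D/Vd = 2207/95 ≈ 23.232 mcg/mL.
Cmax,ss = C₀/(1 − f) ≈ 23.232/0.6606 ≈ 35.168 mcg/mL.
Peak 35.2 mcg/mL vs MTC 50 mcg/mL: below toxic threshold.

35.2 mcg/mL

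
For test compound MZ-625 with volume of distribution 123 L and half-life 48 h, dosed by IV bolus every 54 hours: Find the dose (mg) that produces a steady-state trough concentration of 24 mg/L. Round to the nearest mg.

τ/t½ = 54/48 ≈ 1.125, so f = (1/2)^(54/48) ≈ 0.458502.
Cmin,ss = (D/Vd)·f/(1−f), so D = Cmin,ss·Vd·(1−f)/f.
D = 24 × 123 × (1−f)/f ≈ 24 × 123 × 1.18102 ≈ 3486.37 mg.

3486 mg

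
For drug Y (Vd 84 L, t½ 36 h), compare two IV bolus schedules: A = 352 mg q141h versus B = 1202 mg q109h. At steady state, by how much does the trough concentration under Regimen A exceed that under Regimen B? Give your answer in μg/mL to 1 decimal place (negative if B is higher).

Regimen A: f = (1/2)^(141/36) ≈ 0.0662; Cmin,ss = (352/84)·f/(1−f) ≈ 0.297 μg/mL.
Regimen B: f = (1/2)^(109/36) ≈ 0.1226; Cmin,ss = (1202/84)·f/(1−f) ≈ 1.999 μg/mL.
Difference ≈ 0.297 − 1.999 ≈ -1.702 μg/mL.

-1.7 μg/mL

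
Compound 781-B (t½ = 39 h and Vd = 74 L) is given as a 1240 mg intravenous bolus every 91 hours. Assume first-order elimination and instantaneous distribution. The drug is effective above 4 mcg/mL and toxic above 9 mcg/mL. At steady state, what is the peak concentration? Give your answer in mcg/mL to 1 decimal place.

20.9 mcg/mL

Over one 91-h interval, 91/39 ≈ 2.3333 half-lives elapse, leaving f ≈ 0.1984 of each dose.
Accumulation ratio R = 1/(1 − f) ≈ 1/0.8016 ≈ 1.2475.
Each bolus raises the concentration by D/Vd = 1240/74 ≈ 16.757 mcg/mL.
Steady-state peak Cmax,ss = C₀·R ≈ 16.757 × 1.2475 ≈ 20.904 mcg/mL.
Peak 20.9 mcg/mL vs MTC 9 mcg/mL: exceeds toxic threshold.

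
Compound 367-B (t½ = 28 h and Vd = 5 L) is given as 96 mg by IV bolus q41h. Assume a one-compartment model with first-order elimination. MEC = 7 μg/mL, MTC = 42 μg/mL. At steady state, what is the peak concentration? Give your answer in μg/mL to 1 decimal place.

τ/t½ = 41/28 ≈ 1.4643, so fraction remaining f = (1/2)^(41/28) ≈ 0.3624.
Accumulation ratio R = 1/(1 − f) ≈ 1/0.6376 ≈ 1.5684.
Single-dose peak C₀ = D/Vd = 96/5 ≈ 19.200 μg/mL.
Cmax,ss = C₀/(1 − f) ≈ 19.200/0.6376 ≈ 30.113 μg/mL.
Peak 30.1 μg/mL vs MTC 42 μg/mL: below toxic threshold.

30.1 μg/mL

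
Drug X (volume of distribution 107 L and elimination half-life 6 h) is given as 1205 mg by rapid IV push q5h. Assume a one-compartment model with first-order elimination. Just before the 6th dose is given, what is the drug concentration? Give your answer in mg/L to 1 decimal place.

13.6 mg/L

f = (1/2)^(τ/t½) = (1/2)^(5/6) ≈ 0.5612.
C₀ = D/Vd = 1205/107 ≈ 11.262 mg/L.
Before the 6th dose, 5 doses have been given. Superposition: Cmin = C₀·(f + f² + … + f^5).
≈ 11.262 × (0.5612 + 0.3149 + 0.1767 + 0.0992 + 0.0557) ≈ 11.262 × 1.2077 ≈ 13.601 mg/L.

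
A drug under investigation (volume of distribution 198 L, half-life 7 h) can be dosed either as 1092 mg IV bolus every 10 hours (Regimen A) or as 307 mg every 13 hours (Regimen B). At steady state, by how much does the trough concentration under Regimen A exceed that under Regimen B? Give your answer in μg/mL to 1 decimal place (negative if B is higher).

Regimen A: f = (1/2)^(10/7) ≈ 0.3715; Cmin,ss = (1092/198)·f/(1−f) ≈ 3.260 μg/mL.
Regimen B: f = (1/2)^(13/7) ≈ 0.2760; Cmin,ss = (307/198)·f/(1−f) ≈ 0.591 μg/mL.
Difference ≈ 3.260 − 0.591 ≈ 2.669 μg/mL.

2.7 μg/mL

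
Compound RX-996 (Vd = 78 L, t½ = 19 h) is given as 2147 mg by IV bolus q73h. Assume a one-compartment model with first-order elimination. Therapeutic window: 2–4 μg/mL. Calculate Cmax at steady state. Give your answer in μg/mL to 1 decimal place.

τ/t½ = 73/19 ≈ 3.8421, so fraction remaining f = (1/2)^(73/19) ≈ 0.0697.
At steady state, accumulation factor R = 1/(1 − e^(−kτ)) ≈ 1.0749.
Single-dose peak C₀ = D/Vd = 2147/78 ≈ 27.526 μg/mL.
Cmax,ss = C₀/(1 − f) ≈ 27.526/0.9303 ≈ 29.588 μg/mL.
Peak 29.6 μg/mL vs MTC 4 μg/mL: exceeds toxic threshold.

29.6 μg/mL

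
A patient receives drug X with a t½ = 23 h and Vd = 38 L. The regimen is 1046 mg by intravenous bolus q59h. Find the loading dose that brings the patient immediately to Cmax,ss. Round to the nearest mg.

f = (1/2)^(59/23) ≈ 0.168963; accumulation ratio R = 1/(1−f) ≈ 1.20332.
Loading dose to hit Cmax,ss on first dose: D_load = D_maint·R ≈ 1046 × 1.20332 ≈ 1258.67 mg.

1259 mg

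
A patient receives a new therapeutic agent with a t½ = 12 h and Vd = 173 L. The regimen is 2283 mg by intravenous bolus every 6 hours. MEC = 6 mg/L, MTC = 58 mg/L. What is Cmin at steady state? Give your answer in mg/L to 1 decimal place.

31.9 mg/L

Over one 6-h interval, 6/12 ≈ 0.5 half-lives elapse, leaving f ≈ 0.7071 of each dose.
Accumulation ratio R = 1/(1 − f) ≈ 1/0.2929 ≈ 3.4141.
Each bolus raises the concentration by D/Vd = 2283/173 ≈ 13.197 mg/L.
Cmax,ss = C₀/(1 − f) ≈ 13.197/0.2929 ≈ 45.056 mg/L.
Steady-state trough Cmin,ss = Cmax,ss·f ≈ 45.056 × 0.7071 ≈ 31.859 mg/L.
Trough 31.9 mg/L vs MEC 6 mg/L: adequate.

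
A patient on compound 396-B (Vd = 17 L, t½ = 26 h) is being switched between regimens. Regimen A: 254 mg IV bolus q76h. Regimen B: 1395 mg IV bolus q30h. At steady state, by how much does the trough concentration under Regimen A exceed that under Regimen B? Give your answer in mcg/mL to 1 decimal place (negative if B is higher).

Regimen A: f = (1/2)^(76/26) ≈ 0.1318; Cmin,ss = (254/17)·f/(1−f) ≈ 2.268 mcg/mL.
Regimen B: f = (1/2)^(30/26) ≈ 0.4494; Cmin,ss = (1395/17)·f/(1−f) ≈ 66.976 mcg/mL.
Difference ≈ 2.268 − 66.976 ≈ -64.708 mcg/mL.

-64.7 mcg/mL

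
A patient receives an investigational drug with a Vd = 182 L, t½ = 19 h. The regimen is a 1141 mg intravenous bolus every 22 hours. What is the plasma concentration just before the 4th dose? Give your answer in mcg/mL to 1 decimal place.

f = (1/2)^(τ/t½) = (1/2)^(22/19) ≈ 0.4482.
C₀ = D/Vd = 1141/182 ≈ 6.269 mcg/mL.
Before the 4th dose, 3 doses have been given. Superposition: Cmin = C₀·(f + f² + … + f^3).
≈ 6.269 × (0.4482 + 0.2009 + 0.0900) ≈ 6.269 × 0.7391 ≈ 4.633 mcg/mL.

4.6 mcg/mL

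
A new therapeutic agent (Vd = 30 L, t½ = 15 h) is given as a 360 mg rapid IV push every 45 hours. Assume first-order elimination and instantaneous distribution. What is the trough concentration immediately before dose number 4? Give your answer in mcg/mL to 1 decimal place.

f = (1/2)^(τ/t½) = (1/2)^(45/15) ≈ 0.1250.
C₀ = D/Vd = 360/30 ≈ 12.000 mcg/mL.
Before the 4th dose, 3 doses have been given. Superposition: Cmin = C₀·(f + f² + … + f^3).
≈ 12.000 × (0.1250 + 0.0156 + 0.0020) ≈ 12.000 × 0.1426 ≈ 1.711 mcg/mL.

1.7 mcg/mL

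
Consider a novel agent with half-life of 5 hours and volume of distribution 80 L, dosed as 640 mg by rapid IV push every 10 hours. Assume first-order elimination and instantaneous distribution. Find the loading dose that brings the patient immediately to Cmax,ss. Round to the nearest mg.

853 mg

f = (1/2)^(10/5) ≈ 0.250000; accumulation ratio R = 1/(1−f) ≈ 1.33333.
Loading dose to hit Cmax,ss on first dose: D_load = D_maint·R ≈ 640 × 1.33333 ≈ 853.33 mg.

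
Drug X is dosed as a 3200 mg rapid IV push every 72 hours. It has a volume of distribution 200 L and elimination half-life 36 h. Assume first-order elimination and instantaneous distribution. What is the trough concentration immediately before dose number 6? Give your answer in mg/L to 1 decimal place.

f = (1/2)^(τ/t½) = (1/2)^(72/36) ≈ 0.2500.
C₀ = D/Vd = 3200/200 ≈ 16.000 mg/L.
Before the 6th dose, 5 doses have been given. Superposition: Cmin = C₀·(f + f² + … + f^5).
≈ 16.000 × (0.2500 + 0.0625 + 0.0156 + 0.0039 + 0.0010) ≈ 16.000 × 0.3330 ≈ 5.328 mg/L.

5.3 mg/L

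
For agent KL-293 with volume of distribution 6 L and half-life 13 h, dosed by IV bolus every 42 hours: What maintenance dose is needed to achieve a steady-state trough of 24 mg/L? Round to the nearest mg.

1208 mg

τ/t½ = 42/13 ≈ 3.2308, so f = (1/2)^(42/13) ≈ 0.106523.
Cmin,ss = (D/Vd)·f/(1−f), so D = Cmin,ss·Vd·(1−f)/f.
D = 24 × 6 × (1−f)/f ≈ 24 × 6 × 8.38764 ≈ 1207.82 mg.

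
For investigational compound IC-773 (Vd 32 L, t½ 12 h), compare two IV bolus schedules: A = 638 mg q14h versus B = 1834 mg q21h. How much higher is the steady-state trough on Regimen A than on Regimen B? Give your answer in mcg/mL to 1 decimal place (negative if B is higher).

Regimen A: f = (1/2)^(14/12) ≈ 0.4454; Cmin,ss = (638/32)·f/(1−f) ≈ 16.012 mcg/mL.
Regimen B: f = (1/2)^(21/12) ≈ 0.2973; Cmin,ss = (1834/32)·f/(1−f) ≈ 24.248 mcg/mL.
Difference ≈ 16.012 − 24.248 ≈ -8.236 mcg/mL.

-8.2 mcg/mL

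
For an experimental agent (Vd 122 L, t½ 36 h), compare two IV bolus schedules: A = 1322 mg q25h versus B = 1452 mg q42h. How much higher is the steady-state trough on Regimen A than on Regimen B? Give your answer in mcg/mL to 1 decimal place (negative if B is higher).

Regimen A: f = (1/2)^(25/36) ≈ 0.6179; Cmin,ss = (1322/122)·f/(1−f) ≈ 17.523 mcg/mL.
Regimen B: f = (1/2)^(42/36) ≈ 0.4454; Cmin,ss = (1452/122)·f/(1−f) ≈ 9.558 mcg/mL.
Difference ≈ 17.523 − 9.558 ≈ 7.965 mcg/mL.

8.0 mcg/mL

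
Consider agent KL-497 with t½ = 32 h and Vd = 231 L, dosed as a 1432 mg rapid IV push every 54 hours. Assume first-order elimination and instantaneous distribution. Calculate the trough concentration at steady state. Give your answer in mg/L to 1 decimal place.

τ/t½ = 54/32 ≈ 1.6875, so fraction remaining f = (1/2)^(54/32) ≈ 0.3105.
At steady state, accumulation factor R = 1/(1 − e^(−kτ)) ≈ 1.4503.
Each bolus raises the concentration by D/Vd = 1432/231 ≈ 6.199 mg/L.
Steady-state peak Cmax,ss = C₀·R ≈ 6.199 × 1.4503 ≈ 8.990 mg/L.
One interval later, Cmin,ss = Cmax,ss·e^(−kτ) ≈ 8.990 × 0.3105 ≈ 2.791 mg/L.

2.8 mg/L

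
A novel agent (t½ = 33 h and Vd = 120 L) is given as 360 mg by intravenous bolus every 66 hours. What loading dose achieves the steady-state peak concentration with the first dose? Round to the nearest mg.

f = (1/2)^(66/33) ≈ 0.250000; accumulation ratio R = 1/(1−f) ≈ 1.33333.
Loading dose to hit Cmax,ss on first dose: D_load = D_maint·R ≈ 360 × 1.33333 ≈ 480.00 mg.

480 mg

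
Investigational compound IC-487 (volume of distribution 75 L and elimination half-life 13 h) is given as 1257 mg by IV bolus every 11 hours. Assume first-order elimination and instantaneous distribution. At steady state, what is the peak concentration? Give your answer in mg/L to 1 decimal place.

k = ln2/t½ = ln2/13 ≈ 0.053319 h⁻¹; fraction remaining f = e^(−kτ) = e^(−0.053319×11) ≈ 0.5563.
At steady state, accumulation factor R = 1/(1 − e^(−kτ)) ≈ 2.2538.
Each bolus raises the concentration by D/Vd = 1257/75 ≈ 16.760 mg/L.
Steady-state peak Cmax,ss = C₀·R ≈ 16.760 × 2.2538 ≈ 37.774 mg/L.

37.8 mg/L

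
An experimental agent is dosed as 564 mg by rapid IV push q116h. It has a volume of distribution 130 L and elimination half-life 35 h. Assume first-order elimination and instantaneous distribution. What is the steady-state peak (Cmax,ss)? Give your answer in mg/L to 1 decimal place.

τ/t½ = 116/35 ≈ 3.3143, so fraction remaining f = (1/2)^(116/35) ≈ 0.1005.
At steady state, accumulation factor R = 1/(1 − e^(−kτ)) ≈ 1.1117.
Each bolus raises the concentration by D/Vd = 564/130 ≈ 4.338 mg/L.
Steady-state peak Cmax,ss = C₀·R ≈ 4.338 × 1.1117 ≈ 4.823 mg/L.

4.8 mg/L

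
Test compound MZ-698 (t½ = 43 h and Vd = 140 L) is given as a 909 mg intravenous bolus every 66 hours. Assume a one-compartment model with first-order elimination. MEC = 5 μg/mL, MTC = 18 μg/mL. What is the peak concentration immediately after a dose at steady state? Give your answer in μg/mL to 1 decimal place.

Over one 66-h interval, 66/43 ≈ 1.5349 half-lives elapse, leaving f ≈ 0.3451 of each dose.
At steady state, accumulation factor R = 1/(1 − e^(−kτ)) ≈ 1.5270.
Single-dose peak C₀ = D/Vd = 909/140 ≈ 6.493 μg/mL.
Steady-state peak Cmax,ss = C₀·R ≈ 6.493 × 1.5270 ≈ 9.915 μg/mL.
Peak 9.9 μg/mL vs MTC 18 μg/mL: below toxic threshold.

9.9 μg/mL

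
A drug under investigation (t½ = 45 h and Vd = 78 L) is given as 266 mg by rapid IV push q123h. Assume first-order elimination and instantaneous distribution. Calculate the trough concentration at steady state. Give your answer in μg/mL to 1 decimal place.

0.6 μg/mL

τ/t½ = 123/45 ≈ 2.7333, so fraction remaining f = (1/2)^(123/45) ≈ 0.1504.
At steady state, accumulation factor R = 1/(1 − e^(−kτ)) ≈ 1.1770.
Single-dose peak C₀ = D/Vd = 266/78 ≈ 3.410 μg/mL.
Cmax,ss = C₀/(1 − f) ≈ 3.410/0.8496 ≈ 4.014 μg/mL.
One interval later, Cmin,ss = Cmax,ss·e^(−kτ) ≈ 4.014 × 0.1504 ≈ 0.604 μg/mL.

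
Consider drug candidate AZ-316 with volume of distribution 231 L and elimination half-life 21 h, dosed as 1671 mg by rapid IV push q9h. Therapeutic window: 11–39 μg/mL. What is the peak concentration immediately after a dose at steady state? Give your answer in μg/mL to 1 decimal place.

Over one 9-h interval, 9/21 ≈ 0.42857 half-lives elapse, leaving f ≈ 0.7430 of each dose.
At steady state, accumulation factor R = 1/(1 − e^(−kτ)) ≈ 3.8911.
Each bolus raises the concentration by D/Vd = 1671/231 ≈ 7.234 μg/mL.
Steady-state peak Cmax,ss = C₀·R ≈ 7.234 × 3.8911 ≈ 28.148 μg/mL.
Peak 28.1 μg/mL vs MTC 39 μg/mL: below toxic threshold.

28.1 μg/mL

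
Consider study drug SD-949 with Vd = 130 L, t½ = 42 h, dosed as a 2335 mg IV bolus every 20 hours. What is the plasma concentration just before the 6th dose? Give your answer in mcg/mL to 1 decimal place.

f = (1/2)^(τ/t½) = (1/2)^(20/42) ≈ 0.7189.
C₀ = D/Vd = 2335/130 ≈ 17.962 mcg/mL.
Before the 6th dose, 5 doses have been given. Superposition: Cmin = C₀·(f + f² + … + f^5).
≈ 17.962 × (0.7189 + 0.5168 + 0.3715 + 0.2671 + 0.1920) ≈ 17.962 × 2.0663 ≈ 37.115 mcg/mL.

37.1 mcg/mL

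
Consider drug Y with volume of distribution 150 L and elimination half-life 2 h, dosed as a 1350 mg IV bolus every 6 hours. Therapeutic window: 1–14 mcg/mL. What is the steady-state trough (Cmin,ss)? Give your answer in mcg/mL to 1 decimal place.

τ = 6 h = 3 half-lives, so f = (1/2)^3 = 0.125.
Accumulation ratio R = 1/(1 − f) = 1/0.875 = 8/7.
Single-dose peak C₀ = D/Vd = 1350/150 = 9 mcg/mL.
Steady-state peak Cmax,ss = C₀·R = 9 × 8/7 ≈ 10.286 mcg/mL.
Steady-state trough Cmin,ss = Cmax,ss·f ≈ 10.286 × 0.125 ≈ 1.286 mcg/mL.
Trough 1.3 mcg/mL vs MEC 1 mcg/mL: adequate.

1.3 mcg/mL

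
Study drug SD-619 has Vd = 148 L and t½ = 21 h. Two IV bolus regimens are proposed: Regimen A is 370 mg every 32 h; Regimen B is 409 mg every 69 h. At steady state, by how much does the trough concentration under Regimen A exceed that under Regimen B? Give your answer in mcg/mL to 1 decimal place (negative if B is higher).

1.0 mcg/mL

Regimen A: f = (1/2)^(32/21) ≈ 0.3478; Cmin,ss = (370/148)·f/(1−f) ≈ 1.333 mcg/mL.
Regimen B: f = (1/2)^(69/21) ≈ 0.1025; Cmin,ss = (409/148)·f/(1−f) ≈ 0.316 mcg/mL.
Difference ≈ 1.333 − 0.316 ≈ 1.017 mcg/mL.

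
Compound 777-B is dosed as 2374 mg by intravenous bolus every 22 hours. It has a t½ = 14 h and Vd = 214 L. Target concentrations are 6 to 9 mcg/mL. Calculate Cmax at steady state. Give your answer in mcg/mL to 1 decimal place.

Over one 22-h interval, 22/14 ≈ 1.5714 half-lives elapse, leaving f ≈ 0.3365 of each dose.
At steady state, accumulation factor R = 1/(1 − e^(−kτ)) ≈ 1.5072.
Each bolus raises the concentration by D/Vd = 2374/214 ≈ 11.093 mcg/mL.
Steady-state peak Cmax,ss = C₀·R ≈ 11.093 × 1.5072 ≈ 16.719 mcg/mL.
Peak 16.7 mcg/mL vs MTC 9 mcg/mL: exceeds toxic threshold.

16.7 mcg/mL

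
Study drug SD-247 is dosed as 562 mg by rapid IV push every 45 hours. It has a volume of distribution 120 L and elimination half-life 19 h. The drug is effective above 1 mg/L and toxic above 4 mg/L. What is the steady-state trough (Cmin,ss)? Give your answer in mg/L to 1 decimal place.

k = ln2/t½ = ln2/19 ≈ 0.036481 h⁻¹; fraction remaining f = e^(−kτ) = e^(−0.036481×45) ≈ 0.1937.
Accumulation ratio R = 1/(1 − f) ≈ 1/0.8063 ≈ 1.2402.
Single-dose peak C₀ = D/Vd = 562/120 ≈ 4.683 mg/L.
Steady-state peak Cmax,ss = C₀·R ≈ 4.683 × 1.2402 ≈ 5.808 mg/L.
One interval later, Cmin,ss = Cmax,ss·e^(−kτ) ≈ 5.808 × 0.1937 ≈ 1.125 mg/L.
Trough 1.1 mg/L vs MEC 1 mg/L: adequate.

1.1 mg/L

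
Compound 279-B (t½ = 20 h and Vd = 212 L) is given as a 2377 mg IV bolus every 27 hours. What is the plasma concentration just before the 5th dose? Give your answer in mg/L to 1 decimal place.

7.1 mg/L

f = (1/2)^(τ/t½) = (1/2)^(27/20) ≈ 0.3923.
C₀ = D/Vd = 2377/212 ≈ 11.212 mg/L.
Before the 5th dose, 4 doses have been given. Superposition: Cmin = C₀·(f + f² + … + f^4).
≈ 11.212 × (0.3923 + 0.1539 + 0.0604 + 0.0237) ≈ 11.212 × 0.6303 ≈ 7.067 mg/L.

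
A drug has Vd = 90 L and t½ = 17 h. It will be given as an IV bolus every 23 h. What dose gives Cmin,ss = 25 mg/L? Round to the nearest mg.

3497 mg

τ/t½ = 23/17 ≈ 1.3529, so f = (1/2)^(23/17) ≈ 0.391493.
Cmin,ss = (D/Vd)·f/(1−f), so D = Cmin,ss·Vd·(1−f)/f.
D = 25 × 90 × (1−f)/f ≈ 25 × 90 × 1.55432 ≈ 3497.22 mg.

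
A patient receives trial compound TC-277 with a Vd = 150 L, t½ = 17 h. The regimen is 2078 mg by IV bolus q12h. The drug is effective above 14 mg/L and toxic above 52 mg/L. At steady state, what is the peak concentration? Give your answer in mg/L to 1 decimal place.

τ/t½ = 12/17 ≈ 0.70588, so fraction remaining f = (1/2)^(12/17) ≈ 0.6131.
Accumulation ratio R = 1/(1 − f) ≈ 1/0.3869 ≈ 2.5846.
Each bolus raises the concentration by D/Vd = 2078/150 ≈ 13.853 mg/L.
Cmax,ss = C₀/(1 − f) ≈ 13.853/0.3869 ≈ 35.805 mg/L.
Peak 35.8 mg/L vs MTC 52 mg/L: below toxic threshold.

35.8 mg/L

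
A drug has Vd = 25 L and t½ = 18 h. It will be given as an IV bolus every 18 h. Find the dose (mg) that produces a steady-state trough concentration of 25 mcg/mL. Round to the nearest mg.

625 mg

τ/t½ = 18/18 ≈ 1, so f = (1/2)^(18/18) ≈ 0.500000.
Cmin,ss = (D/Vd)·f/(1−f), so D = Cmin,ss·Vd·(1−f)/f.
D = 25 × 25 × (1−f)/f ≈ 25 × 25 × 1.00000 ≈ 625.00 mg.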